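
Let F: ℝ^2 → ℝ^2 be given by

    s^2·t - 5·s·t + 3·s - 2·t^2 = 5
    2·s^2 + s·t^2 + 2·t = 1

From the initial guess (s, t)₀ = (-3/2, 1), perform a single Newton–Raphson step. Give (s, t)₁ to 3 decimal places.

(-0.870, 1.852)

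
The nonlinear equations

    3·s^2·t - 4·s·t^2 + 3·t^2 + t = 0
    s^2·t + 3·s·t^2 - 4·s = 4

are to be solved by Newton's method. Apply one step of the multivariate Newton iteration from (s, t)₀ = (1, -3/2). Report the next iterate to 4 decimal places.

(0.4151, -1.8255)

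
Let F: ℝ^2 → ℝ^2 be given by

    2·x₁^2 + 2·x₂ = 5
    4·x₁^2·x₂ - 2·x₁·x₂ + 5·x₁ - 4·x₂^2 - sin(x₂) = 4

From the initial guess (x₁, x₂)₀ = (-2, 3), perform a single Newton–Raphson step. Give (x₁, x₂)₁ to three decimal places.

At (-2, 3): F = (9.000, 9.85888).
Jacobian J = [[4·x₁, 2], [8·x₁·x₂ - 2·x₂ + 5, 4·x₁^2 - 2·x₁ - 8·x₂ - cos(x₂)]].
At the point, J = [[-8.000, 2.000], [-49.000, -3.01001]] (det J = 122.08006).
Solving J·Δ = −F gives Δ = (0.383, -2.966).
Then the next iterate is (x₁, x₂)₁ = (-1.617, 0.034).

(-1.617, 0.034)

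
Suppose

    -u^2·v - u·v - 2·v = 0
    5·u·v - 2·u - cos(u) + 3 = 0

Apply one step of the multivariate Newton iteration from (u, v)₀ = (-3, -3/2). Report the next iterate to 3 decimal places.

(-5.259, 2.118)

At (-3, -3/2): F = (12.000, 32.48999).
Jacobian J = [[-2·u·v - v, -u^2 - u - 2], [5·v + sin(u) - 2, 5·u]].
At the point, J = [[-7.500, -8.000], [-9.64112, -15.000]] (det J = 35.37104).
Solving J·Δ = −F gives Δ = (-2.259, 3.618).
Then the next iterate is (u, v)₁ = (-5.259, 2.118).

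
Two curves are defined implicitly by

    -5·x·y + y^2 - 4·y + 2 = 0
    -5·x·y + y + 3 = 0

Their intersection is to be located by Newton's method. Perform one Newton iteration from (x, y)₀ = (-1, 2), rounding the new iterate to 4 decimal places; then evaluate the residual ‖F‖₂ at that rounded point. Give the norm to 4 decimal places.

At (-1, 2): F = (8.0000, 15.0000).
Jacobian J = [[-5·y, -5·x + 2·y - 4], [-5·y, -5·x + 1]].
At the point, J = [[-10.0000, 5.0000], [-10.0000, 6.0000]] (det J = -10.0000).
Solving J·Δ = −F gives Δ = (-2.7000, -7.0000).
Then the next iterate is (x, y)₁ = (-3.7000, -5.0000).
Re-evaluating at (-3.7000, -5.0000): F = (-45.5000, -94.5000), so ‖F‖₂ = 104.8833.

104.8833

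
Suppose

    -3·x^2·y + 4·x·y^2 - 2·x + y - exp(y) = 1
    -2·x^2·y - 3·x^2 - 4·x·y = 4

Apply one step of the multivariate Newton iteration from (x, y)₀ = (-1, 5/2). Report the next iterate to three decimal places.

(-0.464, 1.891)

At (-1, 5/2): F = (-41.18249, -2.000).
Jacobian J = [[-6·x·y + 4·y^2 - 2, -3·x^2 + 8·x·y - exp(y) + 1], [-4·x·y - 6·x - 4·y, -2·x^2 - 4·x]].
At the point, J = [[38.000, -34.18249], [6.000, 2.000]] (det J = 281.09496).
Solving J·Δ = −F gives Δ = (0.536, -0.609).
Then the next iterate is (x, y)₁ = (-0.464, 1.891).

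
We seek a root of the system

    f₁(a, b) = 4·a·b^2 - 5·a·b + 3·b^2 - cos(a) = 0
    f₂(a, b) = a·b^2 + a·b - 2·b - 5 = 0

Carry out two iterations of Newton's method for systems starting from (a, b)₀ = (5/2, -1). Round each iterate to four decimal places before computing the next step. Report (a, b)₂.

At (5/2, -1): F = (26.301144, -3.0000).
Jacobian J = [[4·b^2 - 5·b + sin(a), 8·a·b - 5·a + 6·b], [b^2 + b, 2·a·b + a - 2]].
At the point, J = [[9.598472, -38.5000], [0.0000, -4.5000]] (det J = -43.193125).
Solving J·Δ = −F gives Δ = (-5.4142, -0.6667).
Then the next iterate is (a, b)₁ = (-2.9142, -1.6667).
Round to (-2.9142, -1.6667) and repeat: F = (-47.358857, -4.904827), J = [[19.219617, 43.427577], [1.111189, 4.799994]].
Δ = (0.3254, 0.9465), so (a, b)₂ = (-2.5888, -0.7202).

(-2.5888, -0.7202)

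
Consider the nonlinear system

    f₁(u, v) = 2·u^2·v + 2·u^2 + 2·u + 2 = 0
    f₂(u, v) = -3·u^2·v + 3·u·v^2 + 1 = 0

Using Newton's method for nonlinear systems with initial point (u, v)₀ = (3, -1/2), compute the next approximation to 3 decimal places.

At (3, -1/2): F = (17.000, 16.750).
Jacobian J = [[4·u·v + 4·u + 2, 2·u^2], [-6·u·v + 3·v^2, -3·u^2 + 6·u·v]].
At the point, J = [[8.000, 18.000], [9.750, -36.000]] (det J = -463.500).
Solving J·Δ = −F gives Δ = (-1.971, -0.069).
Then the next iterate is (u, v)₁ = (1.029, -0.569).

(1.029, -0.569)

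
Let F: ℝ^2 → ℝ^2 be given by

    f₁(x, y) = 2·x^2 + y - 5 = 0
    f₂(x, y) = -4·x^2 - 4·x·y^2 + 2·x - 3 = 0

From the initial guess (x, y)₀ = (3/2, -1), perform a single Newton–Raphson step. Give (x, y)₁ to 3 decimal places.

At (3/2, -1): F = (-1.500, -15.000).
Jacobian J = [[4·x, 1], [-8·x - 4·y^2 + 2, -8·x·y]].
At the point, J = [[6.000, 1.000], [-14.000, 12.000]] (det J = 86.000).
Solving J·Δ = −F gives Δ = (0.035, 1.291).
Then the next iterate is (x, y)₁ = (1.535, 0.291).

(1.535, 0.291)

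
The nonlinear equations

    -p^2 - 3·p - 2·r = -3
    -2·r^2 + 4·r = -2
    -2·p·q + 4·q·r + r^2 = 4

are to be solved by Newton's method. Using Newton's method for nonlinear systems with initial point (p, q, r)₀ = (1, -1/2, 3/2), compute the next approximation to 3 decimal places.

(-0.500, 0.375, 3.250)

At (1, -1/2, 3/2): F = (-4.000, 3.500, -3.750).
Jacobian J = [[-2·p - 3, 0, -2], [0, 0, -4·r + 4], [-2·q, -2·p + 4·r, 4·q + 2·r]].
At the point, J = [[-5.000, 0.000, -2.000], [0.000, 0.000, -2.000], [1.000, 4.000, 1.000]] (det J = -40.000).
Solving J·Δ = −F gives Δ = (-1.500, 0.875, 1.750).
Then the next iterate is (p, q, r)₁ = (-0.500, 0.375, 3.250).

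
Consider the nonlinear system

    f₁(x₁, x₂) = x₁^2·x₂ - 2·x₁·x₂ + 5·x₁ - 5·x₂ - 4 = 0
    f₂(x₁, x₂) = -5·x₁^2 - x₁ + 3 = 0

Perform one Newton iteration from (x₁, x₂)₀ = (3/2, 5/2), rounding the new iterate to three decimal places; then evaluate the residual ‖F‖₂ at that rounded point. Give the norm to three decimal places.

At (3/2, 5/2): F = (-10.875, -9.750).
Jacobian J = [[2·x₁·x₂ - 2·x₂ + 5, x₁^2 - 2·x₁ - 5], [-10·x₁ - 1, 0]].
At the point, J = [[7.500, -5.750], [-16.000, 0.000]] (det J = -92.000).
Solving J·Δ = −F gives Δ = (-0.609, -2.686).
Then the next iterate is (x₁, x₂)₁ = (0.891, -0.186).
Re-evaluating at (0.891, -0.186): F = (1.56879, -1.86041), so ‖F‖₂ = 2.434.

2.434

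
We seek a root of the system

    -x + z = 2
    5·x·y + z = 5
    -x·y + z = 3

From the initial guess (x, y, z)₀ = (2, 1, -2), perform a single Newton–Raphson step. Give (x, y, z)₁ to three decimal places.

(1.333, 0.500, 3.333)

At (2, 1, -2): F = (-6.000, 3.000, -7.000).
Jacobian J = [[-1, 0, 1], [5·y, 5·x, 1], [-y, -x, 1]].
At the point, J = [[-1.000, 0.000, 1.000], [5.000, 10.000, 1.000], [-1.000, -2.000, 1.000]] (det J = -12.000).
Solving J·Δ = −F gives Δ = (-0.667, -0.500, 5.333).
Then the next iterate is (x, y, z)₁ = (1.333, 0.500, 3.333).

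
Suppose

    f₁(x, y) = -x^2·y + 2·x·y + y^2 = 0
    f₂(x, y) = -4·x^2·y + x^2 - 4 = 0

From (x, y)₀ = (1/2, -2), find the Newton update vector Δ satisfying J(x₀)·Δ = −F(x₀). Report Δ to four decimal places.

(0.2620, 0.6080)

At (1/2, -2): F = (2.5000, -1.7500).
Jacobian J = [[-2·x·y + 2·y, -x^2 + 2·x + 2·y], [-8·x·y + 2·x, -4·x^2]].
At the point, J = [[-2.0000, -3.2500], [9.0000, -1.0000]] (det J = 31.2500).
Solving J·Δ = −F gives Δ = (0.2620, 0.6080).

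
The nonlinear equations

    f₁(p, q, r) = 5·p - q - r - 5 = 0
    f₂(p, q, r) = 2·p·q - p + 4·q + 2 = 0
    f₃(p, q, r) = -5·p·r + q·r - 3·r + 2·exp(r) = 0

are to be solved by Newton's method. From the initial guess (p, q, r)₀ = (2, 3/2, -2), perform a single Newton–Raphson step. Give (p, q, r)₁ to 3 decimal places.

At (2, 3/2, -2): F = (5.500, 12.000, 23.27067).
Jacobian J = [[5, -1, -1], [2·q - 1, 2·p + 4, 0], [-5·r, r, -5·p + q + 2·exp(r) - 3]].
At the point, J = [[5.000, -1.000, -1.000], [2.000, 8.000, 0.000], [10.000, -2.000, -11.22933]] (det J = -387.63184).
Solving J·Δ = −F gives Δ = (-1.080, -1.230, 1.330).
Then the next iterate is (p, q, r)₁ = (0.920, 0.270, -0.670).

(0.920, 0.270, -0.670)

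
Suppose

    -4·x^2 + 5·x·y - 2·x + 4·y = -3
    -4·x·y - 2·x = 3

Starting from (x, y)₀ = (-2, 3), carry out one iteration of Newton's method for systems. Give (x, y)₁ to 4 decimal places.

(-1.5541, 0.6554)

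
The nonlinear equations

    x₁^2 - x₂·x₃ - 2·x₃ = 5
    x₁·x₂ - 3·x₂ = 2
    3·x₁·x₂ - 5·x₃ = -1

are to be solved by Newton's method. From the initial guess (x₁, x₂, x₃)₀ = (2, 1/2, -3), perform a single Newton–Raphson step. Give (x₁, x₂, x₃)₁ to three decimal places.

(2.923, -1.538, -1.369)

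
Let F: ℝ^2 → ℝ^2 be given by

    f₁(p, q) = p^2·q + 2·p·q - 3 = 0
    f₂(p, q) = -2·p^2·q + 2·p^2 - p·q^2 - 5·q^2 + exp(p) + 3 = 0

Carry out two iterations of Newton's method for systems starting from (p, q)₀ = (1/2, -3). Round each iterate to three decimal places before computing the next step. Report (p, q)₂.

(-0.977, -1.216)

At (1/2, -3): F = (-6.750, -42.85128).
Jacobian J = [[2·p·q + 2·q, p^2 + 2·p], [-4·p·q + 4·p - q^2 + exp(p), -2·p^2 - 2·p·q - 10·q]].
At the point, J = [[-9.000, 1.250], [0.64872, 32.500]] (det J = -293.31090).
Solving J·Δ = −F gives Δ = (-0.565, 1.330).
Then the next iterate is (p, q)₁ = (-0.065, -1.670).
Round to (-0.065, -1.670) and repeat: F = (-2.78996, -9.80359), J = [[-3.12290, -0.12577], [-2.54603, 16.47445]].
Δ = (-0.912, 0.454), so (p, q)₂ = (-0.977, -1.216).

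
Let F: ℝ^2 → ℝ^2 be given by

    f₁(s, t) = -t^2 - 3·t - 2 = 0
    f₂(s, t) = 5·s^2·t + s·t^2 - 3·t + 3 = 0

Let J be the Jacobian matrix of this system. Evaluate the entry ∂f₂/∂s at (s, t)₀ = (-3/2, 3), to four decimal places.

-36.0000

∂f₂/∂s = 10·s·t + t^2.
At (-3/2, 3) this is -36.0000.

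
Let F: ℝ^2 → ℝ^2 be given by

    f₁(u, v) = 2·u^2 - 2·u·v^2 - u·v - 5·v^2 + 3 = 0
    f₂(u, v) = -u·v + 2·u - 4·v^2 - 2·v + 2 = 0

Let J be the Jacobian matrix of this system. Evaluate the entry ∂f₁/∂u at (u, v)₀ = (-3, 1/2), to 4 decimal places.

-13.0000

∂f₁/∂u = 4·u - 2·v^2 - v.
At (-3, 1/2) this is -13.0000.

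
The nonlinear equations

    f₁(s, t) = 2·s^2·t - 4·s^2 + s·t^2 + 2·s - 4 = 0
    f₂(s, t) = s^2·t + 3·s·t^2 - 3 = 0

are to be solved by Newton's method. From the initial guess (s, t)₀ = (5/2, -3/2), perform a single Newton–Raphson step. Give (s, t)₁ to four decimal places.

(1.3464, -1.1698)

At (5/2, -3/2): F = (-37.1250, 4.5000).
Jacobian J = [[4·s·t - 8·s + t^2 + 2, 2·s^2 + 2·s·t], [2·s·t + 3·t^2, s^2 + 6·s·t]].
At the point, J = [[-30.7500, 5.0000], [-0.7500, -16.2500]] (det J = 503.4375).
Solving J·Δ = −F gives Δ = (-1.1536, 0.3302).
Then the next iterate is (s, t)₁ = (1.3464, -1.1698).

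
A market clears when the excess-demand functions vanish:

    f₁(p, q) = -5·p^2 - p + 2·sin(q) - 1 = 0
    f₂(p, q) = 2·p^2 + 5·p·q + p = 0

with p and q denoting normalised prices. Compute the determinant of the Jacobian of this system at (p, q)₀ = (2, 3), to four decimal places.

J = [[-10·p - 1, 2·cos(q)], [4·p + 5·q + 1, 5·p]].
At the point, J = [[-21.0000, -1.979985], [24.0000, 10.0000]].
det J = -162.4804.

-162.4804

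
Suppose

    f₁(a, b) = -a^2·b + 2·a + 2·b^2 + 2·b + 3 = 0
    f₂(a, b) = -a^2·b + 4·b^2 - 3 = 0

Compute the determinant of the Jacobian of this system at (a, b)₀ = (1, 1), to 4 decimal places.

10.0000

J = [[-2·a·b + 2, -a^2 + 4·b + 2], [-2·a·b, -a^2 + 8·b]].
At the point, J = [[0.0000, 5.0000], [-2.0000, 7.0000]].
det J = 10.0000.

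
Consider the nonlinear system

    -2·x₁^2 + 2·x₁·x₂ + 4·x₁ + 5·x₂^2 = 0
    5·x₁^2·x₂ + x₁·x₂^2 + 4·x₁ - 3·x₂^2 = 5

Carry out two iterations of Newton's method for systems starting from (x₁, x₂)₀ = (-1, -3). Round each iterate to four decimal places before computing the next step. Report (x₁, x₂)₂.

At (-1, -3): F = (45.0000, -60.0000).
Jacobian J = [[-4·x₁ + 2·x₂ + 4, 2·x₁ + 10·x₂], [10·x₁·x₂ + x₂^2 + 4, 5·x₁^2 + 2·x₁·x₂ - 6·x₂]].
At the point, J = [[2.0000, -32.0000], [43.0000, 29.0000]] (det J = 1434.0000).
Solving J·Δ = −F gives Δ = (0.4289, 1.4331).
Then the next iterate is (x₁, x₂)₁ = (-0.5711, -1.5669).
Round to (-0.5711, -1.5669) and repeat: F = (11.128881, -18.607341), J = [[3.1506, -16.8112], [15.403742, 12.821889]].
Δ = (0.5683, 0.7685), so (x₁, x₂)₂ = (-0.0028, -0.7984).

(-0.0028, -0.7984)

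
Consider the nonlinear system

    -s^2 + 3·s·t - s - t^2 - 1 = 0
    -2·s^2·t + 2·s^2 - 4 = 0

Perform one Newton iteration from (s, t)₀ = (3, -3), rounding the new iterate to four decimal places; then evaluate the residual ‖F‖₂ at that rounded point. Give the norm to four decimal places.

At (3, -3): F = (-49.0000, 68.0000).
Jacobian J = [[-2·s + 3·t - 1, 3·s - 2·t], [-4·s·t + 4·s, -2·s^2]].
At the point, J = [[-16.0000, 15.0000], [48.0000, -18.0000]] (det J = -432.0000).
Solving J·Δ = −F gives Δ = (-0.3194, 2.9259).
Then the next iterate is (s, t)₁ = (2.6806, -0.0741).
Re-evaluating at (2.6806, -0.0741): F = (-11.467605, 11.436141), so ‖F‖₂ = 16.1954.

16.1954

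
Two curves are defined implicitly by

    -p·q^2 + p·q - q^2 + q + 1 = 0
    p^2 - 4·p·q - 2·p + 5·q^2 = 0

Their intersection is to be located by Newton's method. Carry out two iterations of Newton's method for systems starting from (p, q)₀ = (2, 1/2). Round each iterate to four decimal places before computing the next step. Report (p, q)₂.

(-2.0027, -0.1996)

At (2, 1/2): F = (1.7500, -2.7500).
Jacobian J = [[-q^2 + q, -2·p·q + p - 2·q + 1], [2·p - 4·q - 2, -4·p + 10·q]].
At the point, J = [[0.2500, 0.0000], [0.0000, -3.0000]] (det J = -0.7500).
Solving J·Δ = −F gives Δ = (-7.0000, -0.9167).
Then the next iterate is (p, q)₁ = (-5.0000, -0.4167).
Round to (-5.0000, -0.4167) and repeat: F = (3.361356, 27.534194), J = [[-0.590339, -7.3336], [-10.3332, 15.8330]].
Δ = (2.9973, 0.2171), so (p, q)₂ = (-2.0027, -0.1996).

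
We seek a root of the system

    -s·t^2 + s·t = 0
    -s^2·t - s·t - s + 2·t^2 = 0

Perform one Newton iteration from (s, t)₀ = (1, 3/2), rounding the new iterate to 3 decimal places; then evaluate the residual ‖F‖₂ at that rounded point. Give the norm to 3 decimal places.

At (1, 3/2): F = (-0.750, 0.500).
Jacobian J = [[-t^2 + t, -2·s·t + s], [-2·s·t - t - 1, -s^2 - s + 4·t]].
At the point, J = [[-0.750, -2.000], [-5.500, 4.000]] (det J = -14.000).
Solving J·Δ = −F gives Δ = (-0.143, -0.321).
Then the next iterate is (s, t)₁ = (0.857, 1.179).
Re-evaluating at (0.857, 1.179): F = (-0.18086, 0.04676), so ‖F‖₂ = 0.187.

0.187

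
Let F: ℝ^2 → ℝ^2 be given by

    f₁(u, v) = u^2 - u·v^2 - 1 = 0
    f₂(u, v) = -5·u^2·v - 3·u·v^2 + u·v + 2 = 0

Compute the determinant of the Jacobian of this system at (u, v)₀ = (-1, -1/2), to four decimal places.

14.0000

J = [[2·u - v^2, -2·u·v], [-10·u·v - 3·v^2 + v, -5·u^2 - 6·u·v + u]].
At the point, J = [[-2.2500, -1.0000], [-6.2500, -9.0000]].
det J = 14.0000.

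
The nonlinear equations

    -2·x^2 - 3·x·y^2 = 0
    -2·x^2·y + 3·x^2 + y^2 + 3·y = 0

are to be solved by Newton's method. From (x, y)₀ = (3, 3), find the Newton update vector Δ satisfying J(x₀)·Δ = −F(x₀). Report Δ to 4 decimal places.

(0.6522, -2.3043)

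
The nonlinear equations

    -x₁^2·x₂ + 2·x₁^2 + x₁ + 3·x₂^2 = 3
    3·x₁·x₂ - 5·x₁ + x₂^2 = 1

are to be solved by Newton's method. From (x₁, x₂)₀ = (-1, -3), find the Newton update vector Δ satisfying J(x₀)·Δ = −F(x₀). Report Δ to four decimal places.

At (-1, -3): F = (28.0000, 22.0000).
Jacobian J = [[-2·x₁·x₂ + 4·x₁ + 1, -x₁^2 + 6·x₂], [3·x₂ - 5, 3·x₁ + 2·x₂]].
At the point, J = [[-9.0000, -19.0000], [-14.0000, -9.0000]] (det J = -185.0000).
Solving J·Δ = −F gives Δ = (0.8973, 1.0486).

(0.8973, 1.0486)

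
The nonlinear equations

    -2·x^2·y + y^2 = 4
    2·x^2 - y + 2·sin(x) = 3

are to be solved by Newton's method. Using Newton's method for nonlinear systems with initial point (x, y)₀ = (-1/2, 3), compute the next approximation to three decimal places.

At (-1/2, 3): F = (3.500, -6.45885).
Jacobian J = [[-4·x·y, -2·x^2 + 2·y], [4·x + 2·cos(x), -1]].
At the point, J = [[6.000, 5.500], [-0.24483, -1.000]] (det J = -4.65341).
Solving J·Δ = −F gives Δ = (6.882, -8.144).
Then the next iterate is (x, y)₁ = (6.382, -5.144).

(6.382, -5.144)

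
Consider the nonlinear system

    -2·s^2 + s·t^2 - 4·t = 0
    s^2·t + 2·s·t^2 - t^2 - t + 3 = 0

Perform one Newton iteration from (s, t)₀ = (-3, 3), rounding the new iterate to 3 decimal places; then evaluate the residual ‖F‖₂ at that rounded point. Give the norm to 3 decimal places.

At (-3, 3): F = (-57.000, -36.000).
Jacobian J = [[-4·s + t^2, 2·s·t - 4], [2·s·t + 2·t^2, s^2 + 4·s·t - 2·t - 1]].
At the point, J = [[21.000, -22.000], [0.000, -34.000]] (det J = -714.000).
Solving J·Δ = −F gives Δ = (1.605, -1.059).
Then the next iterate is (s, t)₁ = (-1.395, 1.941).
Re-evaluating at (-1.395, 1.941): F = (-16.91169, -9.44252), so ‖F‖₂ = 19.369.

19.369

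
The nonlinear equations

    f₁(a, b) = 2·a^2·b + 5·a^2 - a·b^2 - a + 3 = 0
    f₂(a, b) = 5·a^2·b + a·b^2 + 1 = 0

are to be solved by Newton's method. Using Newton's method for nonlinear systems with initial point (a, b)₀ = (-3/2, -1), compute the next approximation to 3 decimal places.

At (-3/2, -1): F = (12.750, -11.750).
Jacobian J = [[4·a·b + 10·a - b^2 - 1, 2·a^2 - 2·a·b], [10·a·b + b^2, 5·a^2 + 2·a·b]].
At the point, J = [[-11.000, 1.500], [16.000, 14.250]] (det J = -180.750).
Solving J·Δ = −F gives Δ = (1.103, -0.414).
Then the next iterate is (a, b)₁ = (-0.397, -1.414).

(-0.397, -1.414)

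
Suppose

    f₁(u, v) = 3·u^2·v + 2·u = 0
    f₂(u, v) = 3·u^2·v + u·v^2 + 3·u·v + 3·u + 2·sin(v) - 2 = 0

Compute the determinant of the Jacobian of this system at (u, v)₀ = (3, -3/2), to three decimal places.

J = [[6·u·v + 2, 3·u^2], [6·u·v + v^2 + 3·v + 3, 3·u^2 + 2·u·v + 3·u + 2·cos(v)]].
At the point, J = [[-25.000, 27.000], [-26.250, 27.14147]].
det J = 30.213.

30.213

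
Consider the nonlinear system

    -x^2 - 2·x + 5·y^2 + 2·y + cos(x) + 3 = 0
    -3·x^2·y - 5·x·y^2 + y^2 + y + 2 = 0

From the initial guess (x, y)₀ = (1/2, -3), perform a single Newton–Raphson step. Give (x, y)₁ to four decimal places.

(0.5404, -1.5183)

At (1/2, -3): F = (41.627583, -12.2500).
Jacobian J = [[-2·x - sin(x) - 2, 10·y + 2], [-6·x·y - 5·y^2, -3·x^2 - 10·x·y + 2·y + 1]].
At the point, J = [[-3.479426, -28.0000], [-36.0000, 9.2500]] (det J = -1040.184686).
Solving J·Δ = −F gives Δ = (0.0404, 1.4817).
Then the next iterate is (x, y)₁ = (0.5404, -1.5183).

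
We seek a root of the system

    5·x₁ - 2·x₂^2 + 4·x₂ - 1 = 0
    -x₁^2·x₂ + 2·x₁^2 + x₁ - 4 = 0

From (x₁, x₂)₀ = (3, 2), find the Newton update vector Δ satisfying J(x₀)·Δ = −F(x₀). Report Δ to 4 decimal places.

(-3.1707, -0.4634)

At (3, 2): F = (14.0000, -1.0000).
Jacobian J = [[5, -4·x₂ + 4], [-2·x₁·x₂ + 4·x₁ + 1, -x₁^2]].
At the point, J = [[5.0000, -4.0000], [1.0000, -9.0000]] (det J = -41.0000).
Solving J·Δ = −F gives Δ = (-3.1707, -0.4634).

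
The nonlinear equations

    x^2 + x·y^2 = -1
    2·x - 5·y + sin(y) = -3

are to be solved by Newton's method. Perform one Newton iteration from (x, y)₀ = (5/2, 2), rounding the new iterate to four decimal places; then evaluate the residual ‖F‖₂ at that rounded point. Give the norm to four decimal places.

At (5/2, 2): F = (17.2500, -1.090703).
Jacobian J = [[2·x + y^2, 2·x·y], [2, cos(y) - 5]].
At the point, J = [[9.0000, 10.0000], [2.0000, -5.416147]] (det J = -68.745322).
Solving J·Δ = −F gives Δ = (-1.2004, -0.6446).
Then the next iterate is (x, y)₁ = (1.2996, 1.3554).
Re-evaluating at (1.2996, 1.3554): F = (5.076467, -0.200908), so ‖F‖₂ = 5.0804.

5.0804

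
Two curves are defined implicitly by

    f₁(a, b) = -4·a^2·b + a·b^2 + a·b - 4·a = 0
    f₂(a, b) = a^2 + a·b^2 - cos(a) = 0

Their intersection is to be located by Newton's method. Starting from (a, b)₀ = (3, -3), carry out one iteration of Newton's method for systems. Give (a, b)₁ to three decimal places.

At (3, -3): F = (114.000, 36.98999).
Jacobian J = [[-8·a·b + b^2 + b - 4, -4·a^2 + 2·a·b + a], [2·a + b^2 + sin(a), 2·a·b]].
At the point, J = [[74.000, -51.000], [15.14112, -18.000]] (det J = -559.80288).
Solving J·Δ = −F gives Δ = (-0.296, 1.806).
Then the next iterate is (a, b)₁ = (2.704, -1.194).

(2.704, -1.194)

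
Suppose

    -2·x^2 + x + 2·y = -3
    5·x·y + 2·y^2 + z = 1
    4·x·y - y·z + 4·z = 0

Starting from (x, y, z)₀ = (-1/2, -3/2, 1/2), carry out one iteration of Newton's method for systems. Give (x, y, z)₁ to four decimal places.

(-0.9739, -0.2892, -0.5120)

At (-1/2, -3/2, 1/2): F = (-1.0000, 7.7500, 5.7500).
Jacobian J = [[-4·x + 1, 2, 0], [5·y, 5·x + 4·y, 1], [4·y, 4·x - z, -y + 4]].
At the point, J = [[3.0000, 2.0000, 0.0000], [-7.5000, -8.5000, 1.0000], [-6.0000, -2.5000, 5.5000]] (det J = -62.2500).
Solving J·Δ = −F gives Δ = (-0.4739, 1.2108, -1.0120).
Then the next iterate is (x, y, z)₁ = (-0.9739, -0.2892, -0.5120).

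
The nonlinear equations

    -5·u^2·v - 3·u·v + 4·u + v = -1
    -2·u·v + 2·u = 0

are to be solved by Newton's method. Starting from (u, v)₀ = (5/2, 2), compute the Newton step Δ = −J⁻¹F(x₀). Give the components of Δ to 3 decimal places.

(-0.725, -0.710)

At (5/2, 2): F = (-64.500, -5.000).
Jacobian J = [[-10·u·v - 3·v + 4, -5·u^2 - 3·u + 1], [-2·v + 2, -2·u]].
At the point, J = [[-52.000, -37.750], [-2.000, -5.000]] (det J = 184.500).
Solving J·Δ = −F gives Δ = (-0.725, -0.710).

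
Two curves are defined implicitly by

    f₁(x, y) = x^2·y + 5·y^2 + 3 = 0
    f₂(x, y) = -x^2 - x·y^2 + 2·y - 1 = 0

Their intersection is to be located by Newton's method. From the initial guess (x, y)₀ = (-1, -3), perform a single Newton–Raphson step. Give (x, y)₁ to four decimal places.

(-1.6652, -1.5859)

At (-1, -3): F = (45.0000, 1.0000).
Jacobian J = [[2·x·y, x^2 + 10·y], [-2·x - y^2, -2·x·y + 2]].
At the point, J = [[6.0000, -29.0000], [-7.0000, -4.0000]] (det J = -227.0000).
Solving J·Δ = −F gives Δ = (-0.6652, 1.4141).
Then the next iterate is (x, y)₁ = (-1.6652, -1.5859).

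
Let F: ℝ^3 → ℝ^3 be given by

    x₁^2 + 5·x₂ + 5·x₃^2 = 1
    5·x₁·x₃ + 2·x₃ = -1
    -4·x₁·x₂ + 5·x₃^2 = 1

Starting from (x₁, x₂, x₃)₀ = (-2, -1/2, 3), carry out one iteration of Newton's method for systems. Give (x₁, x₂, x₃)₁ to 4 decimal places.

At (-2, -1/2, 3): F = (45.5000, -23.0000, 40.0000).
Jacobian J = [[2·x₁, 5, 10·x₃], [5·x₃, 0, 5·x₁ + 2], [-4·x₂, -4·x₁, 10·x₃]].
At the point, J = [[-4.0000, 5.0000, 30.0000], [15.0000, 0.0000, -8.0000], [2.0000, 8.0000, 30.0000]] (det J = 1014.0000).
Solving J·Δ = −F gives Δ = (0.7475, 0.3383, -1.4734).
Then the next iterate is (x₁, x₂, x₃)₁ = (-1.2525, -0.1617, 1.5266).

(-1.2525, -0.1617, 1.5266)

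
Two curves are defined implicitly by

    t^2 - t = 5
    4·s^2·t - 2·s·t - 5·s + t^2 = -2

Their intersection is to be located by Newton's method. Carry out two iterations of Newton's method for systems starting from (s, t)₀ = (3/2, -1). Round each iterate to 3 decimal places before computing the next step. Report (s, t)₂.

(0.786, -1.800)

At (3/2, -1): F = (-3.000, -10.500).
Jacobian J = [[0, 2·t - 1], [8·s·t - 2·t - 5, 4·s^2 - 2·s + 2·t]].
At the point, J = [[0.000, -3.000], [-15.000, 4.000]] (det J = -45.000).
Solving J·Δ = −F gives Δ = (-0.967, -1.000).
Then the next iterate is (s, t)₁ = (0.533, -2.000).
Round to (0.533, -2.000) and repeat: F = (1.000, 3.19429), J = [[0.000, -5.000], [-9.528, -3.92964]].
Δ = (0.253, 0.200), so (s, t)₂ = (0.786, -1.800).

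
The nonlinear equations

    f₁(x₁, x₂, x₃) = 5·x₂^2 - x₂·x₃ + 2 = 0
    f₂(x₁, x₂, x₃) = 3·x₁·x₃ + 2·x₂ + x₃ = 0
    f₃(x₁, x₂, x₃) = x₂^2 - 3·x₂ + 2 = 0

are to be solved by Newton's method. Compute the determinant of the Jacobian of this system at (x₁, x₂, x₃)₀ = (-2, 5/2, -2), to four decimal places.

30.0000

J = [[0, 10·x₂ - x₃, -x₂], [3·x₃, 2, 3·x₁ + 1], [0, 2·x₂ - 3, 0]].
At the point, J = [[0.0000, 27.0000, -2.5000], [-6.0000, 2.0000, -5.0000], [0.0000, 2.0000, 0.0000]].
det J = 30.0000.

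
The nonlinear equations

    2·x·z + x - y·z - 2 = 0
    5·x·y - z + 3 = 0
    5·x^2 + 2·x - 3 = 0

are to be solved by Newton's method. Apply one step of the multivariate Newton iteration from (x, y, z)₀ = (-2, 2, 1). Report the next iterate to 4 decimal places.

At (-2, 2, 1): F = (-10.0000, -18.0000, 13.0000).
Jacobian J = [[2·z + 1, -z, 2·x - y], [5·y, 5·x, -1], [10·x + 2, 0, 0]].
At the point, J = [[3.0000, -1.0000, -6.0000], [10.0000, -10.0000, -1.0000], [-18.0000, 0.0000, 0.0000]] (det J = 1062.0000).
Solving J·Δ = −F gives Δ = (0.7222, -0.9633, -1.1450).
Then the next iterate is (x, y, z)₁ = (-1.2778, 1.0367, -0.1450).

(-1.2778, 1.0367, -0.1450)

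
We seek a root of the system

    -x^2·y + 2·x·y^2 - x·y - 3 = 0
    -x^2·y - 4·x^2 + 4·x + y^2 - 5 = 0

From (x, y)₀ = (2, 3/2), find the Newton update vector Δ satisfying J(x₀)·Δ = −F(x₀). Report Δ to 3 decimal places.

At (2, 3/2): F = (-3.000, -16.750).
Jacobian J = [[-2·x·y + 2·y^2 - y, -x^2 + 4·x·y - x], [-2·x·y - 8·x + 4, -x^2 + 2·y]].
At the point, J = [[-3.000, 6.000], [-18.000, -1.000]] (det J = 111.000).
Solving J·Δ = −F gives Δ = (-0.932, 0.034).

(-0.932, 0.034)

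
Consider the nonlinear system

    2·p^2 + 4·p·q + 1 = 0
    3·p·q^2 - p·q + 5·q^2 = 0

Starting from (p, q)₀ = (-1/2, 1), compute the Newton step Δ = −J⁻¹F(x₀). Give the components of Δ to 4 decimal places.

(-0.2237, -0.4737)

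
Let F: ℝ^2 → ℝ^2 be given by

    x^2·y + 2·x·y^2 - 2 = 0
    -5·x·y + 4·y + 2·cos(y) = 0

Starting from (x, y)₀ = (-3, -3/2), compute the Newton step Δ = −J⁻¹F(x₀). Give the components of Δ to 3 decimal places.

At (-3, -3/2): F = (-29.000, -28.35853).
Jacobian J = [[2·x·y + 2·y^2, x^2 + 4·x·y], [-5·y, -5·x - 2·sin(y) + 4]].
At the point, J = [[13.500, 27.000], [7.500, 20.99499]] (det J = 80.93236).
Solving J·Δ = −F gives Δ = (-1.938, 2.043).

(-1.938, 2.043)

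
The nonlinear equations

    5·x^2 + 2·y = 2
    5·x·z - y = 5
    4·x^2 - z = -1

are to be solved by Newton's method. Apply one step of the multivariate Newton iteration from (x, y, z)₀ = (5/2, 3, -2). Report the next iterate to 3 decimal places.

(1.175, 1.941, -0.505)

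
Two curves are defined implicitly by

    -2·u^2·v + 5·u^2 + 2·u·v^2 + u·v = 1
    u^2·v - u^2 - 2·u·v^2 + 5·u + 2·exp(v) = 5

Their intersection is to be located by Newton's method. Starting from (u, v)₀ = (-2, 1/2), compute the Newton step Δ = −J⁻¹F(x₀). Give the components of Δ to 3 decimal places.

(-0.395, 1.351)

At (-2, 1/2): F = (13.000, -12.70256).
Jacobian J = [[-4·u·v + 10·u + 2·v^2 + v, -2·u^2 + 4·u·v + u], [2·u·v - 2·u - 2·v^2 + 5, u^2 - 4·u·v + 2·exp(v)]].
At the point, J = [[-15.000, -14.000], [6.500, 11.29744]] (det J = -78.46164).
Solving J·Δ = −F gives Δ = (-0.395, 1.351).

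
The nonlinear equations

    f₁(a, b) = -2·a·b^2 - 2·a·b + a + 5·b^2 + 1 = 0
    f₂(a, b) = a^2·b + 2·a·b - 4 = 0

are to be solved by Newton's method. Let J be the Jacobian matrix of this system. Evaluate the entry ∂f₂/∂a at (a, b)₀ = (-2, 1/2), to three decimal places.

∂f₂/∂a = 2·a·b + 2·b.
At (-2, 1/2) this is -1.000.

-1.000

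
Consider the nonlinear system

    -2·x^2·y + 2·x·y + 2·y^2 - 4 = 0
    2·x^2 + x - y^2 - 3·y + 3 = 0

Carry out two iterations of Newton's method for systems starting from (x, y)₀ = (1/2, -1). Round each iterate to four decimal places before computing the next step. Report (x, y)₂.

(-0.1668, -2.0758)

At (1/2, -1): F = (-2.5000, 6.0000).
Jacobian J = [[-4·x·y + 2·y, -2·x^2 + 2·x + 4·y], [4·x + 1, -2·y - 3]].
At the point, J = [[0.0000, -3.5000], [3.0000, -1.0000]] (det J = 10.5000).
Solving J·Δ = −F gives Δ = (-2.2381, -0.7143).
Then the next iterate is (x, y)₁ = (-1.7381, -1.7143).
Round to (-1.7381, -1.7143) and repeat: F = (18.194670, 9.507959), J = [[-15.347099, -16.375383], [-5.9524, 0.4286]].
Δ = (1.5713, -0.3615), so (x, y)₂ = (-0.1668, -2.0758).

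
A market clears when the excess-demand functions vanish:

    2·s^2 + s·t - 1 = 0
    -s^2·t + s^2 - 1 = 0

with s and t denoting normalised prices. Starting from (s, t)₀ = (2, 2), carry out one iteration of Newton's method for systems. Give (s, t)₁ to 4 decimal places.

At (2, 2): F = (11.0000, -5.0000).
Jacobian J = [[4·s + t, s], [-2·s·t + 2·s, -s^2]].
At the point, J = [[10.0000, 2.0000], [-4.0000, -4.0000]] (det J = -32.0000).
Solving J·Δ = −F gives Δ = (-1.0625, -0.1875).
Then the next iterate is (s, t)₁ = (0.9375, 1.8125).

(0.9375, 1.8125)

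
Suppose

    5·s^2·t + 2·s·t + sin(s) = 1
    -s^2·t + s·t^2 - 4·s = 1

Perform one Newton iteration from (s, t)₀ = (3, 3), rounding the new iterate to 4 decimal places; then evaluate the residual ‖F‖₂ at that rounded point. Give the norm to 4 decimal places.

43.1816

At (3, 3): F = (152.141120, -13.0000).
Jacobian J = [[10·s·t + 2·t + cos(s), 5·s^2 + 2·s], [-2·s·t + t^2 - 4, -s^2 + 2·s·t]].
At the point, J = [[95.010008, 51.0000], [-13.0000, 9.0000]] (det J = 1518.090068).
Solving J·Δ = −F gives Δ = (-1.3387, -0.4892).
Then the next iterate is (s, t)₁ = (1.6613, 2.5108).
Re-evaluating at (1.6613, 2.5108): F = (42.986298, -4.101772), so ‖F‖₂ = 43.1816.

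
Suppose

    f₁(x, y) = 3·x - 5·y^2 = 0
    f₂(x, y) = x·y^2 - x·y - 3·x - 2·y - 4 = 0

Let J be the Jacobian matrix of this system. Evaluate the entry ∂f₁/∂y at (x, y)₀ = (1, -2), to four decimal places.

∂f₁/∂y = -10·y.
At (1, -2) this is 20.0000.

20.0000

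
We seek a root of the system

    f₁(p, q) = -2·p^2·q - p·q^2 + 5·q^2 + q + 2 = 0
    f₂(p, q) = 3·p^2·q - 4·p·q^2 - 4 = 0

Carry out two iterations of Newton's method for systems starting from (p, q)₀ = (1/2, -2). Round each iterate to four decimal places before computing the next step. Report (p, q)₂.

(-0.4018, -0.2769)

At (1/2, -2): F = (19.0000, -13.5000).
Jacobian J = [[-4·p·q - q^2, -2·p^2 - 2·p·q + 10·q + 1], [6·p·q - 4·q^2, 3·p^2 - 8·p·q]].
At the point, J = [[0.0000, -17.5000], [-22.0000, 8.7500]] (det J = -385.0000).
Solving J·Δ = −F gives Δ = (-0.1818, 1.0857).
Then the next iterate is (p, q)₁ = (0.3182, -0.9143).
Round to (0.3182, -0.9143) and repeat: F = (5.184573, -5.341712), J = [[0.327777, -7.763642], [-5.089360, 2.631196]].
Δ = (-0.7200, 0.6374), so (p, q)₂ = (-0.4018, -0.2769).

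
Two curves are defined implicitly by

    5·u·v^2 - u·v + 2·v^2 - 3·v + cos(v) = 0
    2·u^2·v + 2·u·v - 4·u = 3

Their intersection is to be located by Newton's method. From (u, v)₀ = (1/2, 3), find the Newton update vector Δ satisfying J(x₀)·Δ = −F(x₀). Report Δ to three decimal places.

(0.446, -2.043)

At (1/2, 3): F = (29.01001, -0.500).
Jacobian J = [[5·v^2 - v, 10·u·v - u + 4·v - sin(v) - 3], [4·u·v + 2·v - 4, 2·u^2 + 2·u]].
At the point, J = [[42.000, 23.35888], [8.000, 1.500]] (det J = -123.87104).
Solving J·Δ = −F gives Δ = (0.446, -2.043).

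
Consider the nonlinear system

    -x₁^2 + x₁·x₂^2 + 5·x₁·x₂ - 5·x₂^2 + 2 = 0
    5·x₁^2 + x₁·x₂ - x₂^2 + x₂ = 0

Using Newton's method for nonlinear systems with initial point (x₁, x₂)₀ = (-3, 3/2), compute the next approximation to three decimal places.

At (-3, 3/2): F = (-47.500, 39.750).
Jacobian J = [[-2·x₁ + x₂^2 + 5·x₂, 2·x₁·x₂ + 5·x₁ - 10·x₂], [10·x₁ + x₂, x₁ - 2·x₂ + 1]].
At the point, J = [[15.750, -39.000], [-28.500, -5.000]] (det J = -1190.250).
Solving J·Δ = −F gives Δ = (1.502, -0.611).
Then the next iterate is (x₁, x₂)₁ = (-1.498, 0.889).

(-1.498, 0.889)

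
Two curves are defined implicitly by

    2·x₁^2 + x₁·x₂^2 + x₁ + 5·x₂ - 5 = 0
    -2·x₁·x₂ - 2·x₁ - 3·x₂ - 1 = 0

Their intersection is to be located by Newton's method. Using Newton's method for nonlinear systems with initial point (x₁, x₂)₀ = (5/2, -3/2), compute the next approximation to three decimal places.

(2.017, -0.810)

At (5/2, -3/2): F = (8.125, 6.000).
Jacobian J = [[4·x₁ + x₂^2 + 1, 2·x₁·x₂ + 5], [-2·x₂ - 2, -2·x₁ - 3]].
At the point, J = [[13.250, -2.500], [1.000, -8.000]] (det J = -103.500).
Solving J·Δ = −F gives Δ = (-0.483, 0.690).
Then the next iterate is (x₁, x₂)₁ = (2.017, -0.810).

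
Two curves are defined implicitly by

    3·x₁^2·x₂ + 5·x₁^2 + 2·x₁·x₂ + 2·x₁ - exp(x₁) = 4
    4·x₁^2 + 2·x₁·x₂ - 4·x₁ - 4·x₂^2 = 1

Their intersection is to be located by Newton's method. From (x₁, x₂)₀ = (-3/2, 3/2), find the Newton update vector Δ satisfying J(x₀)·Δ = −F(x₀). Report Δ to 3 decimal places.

At (-3/2, 3/2): F = (9.65187, 0.500).
Jacobian J = [[6·x₁·x₂ + 10·x₁ + 2·x₂ - exp(x₁) + 2, 3·x₁^2 + 2·x₁], [8·x₁ + 2·x₂ - 4, 2·x₁ - 8·x₂]].
At the point, J = [[-23.72313, 3.750], [-13.000, -15.000]] (det J = 404.59695).
Solving J·Δ = −F gives Δ = (0.362, -0.281).

(0.362, -0.281)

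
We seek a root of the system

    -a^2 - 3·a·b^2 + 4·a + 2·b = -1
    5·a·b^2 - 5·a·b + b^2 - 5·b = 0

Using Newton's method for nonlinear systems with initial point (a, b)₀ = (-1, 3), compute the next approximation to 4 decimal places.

At (-1, 3): F = (29.0000, -36.0000).
Jacobian J = [[-2·a - 3·b^2 + 4, -6·a·b + 2], [5·b^2 - 5·b, 10·a·b - 5·a + 2·b - 5]].
At the point, J = [[-21.0000, 20.0000], [30.0000, -24.0000]] (det J = -96.0000).
Solving J·Δ = −F gives Δ = (0.2500, -1.1875).
Then the next iterate is (a, b)₁ = (-0.7500, 1.8125).

(-0.7500, 1.8125)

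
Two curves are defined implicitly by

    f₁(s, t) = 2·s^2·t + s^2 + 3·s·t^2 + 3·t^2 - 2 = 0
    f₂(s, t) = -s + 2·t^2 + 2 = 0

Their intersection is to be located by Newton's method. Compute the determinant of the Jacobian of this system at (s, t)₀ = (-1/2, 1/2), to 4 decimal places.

J = [[4·s·t + 2·s + 3·t^2, 2·s^2 + 6·s·t + 6·t], [-1, 4·t]].
At the point, J = [[-1.2500, 2.0000], [-1.0000, 2.0000]].
det J = -0.5000.

-0.5000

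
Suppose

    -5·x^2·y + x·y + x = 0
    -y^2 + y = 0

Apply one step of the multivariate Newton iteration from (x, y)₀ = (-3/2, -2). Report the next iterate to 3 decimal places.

(-1.219, -0.800)

At (-3/2, -2): F = (24.000, -6.000).
Jacobian J = [[-10·x·y + y + 1, -5·x^2 + x], [0, -2·y + 1]].
At the point, J = [[-31.000, -12.750], [0.000, 5.000]] (det J = -155.000).
Solving J·Δ = −F gives Δ = (0.281, 1.200).
Then the next iterate is (x, y)₁ = (-1.219, -0.800).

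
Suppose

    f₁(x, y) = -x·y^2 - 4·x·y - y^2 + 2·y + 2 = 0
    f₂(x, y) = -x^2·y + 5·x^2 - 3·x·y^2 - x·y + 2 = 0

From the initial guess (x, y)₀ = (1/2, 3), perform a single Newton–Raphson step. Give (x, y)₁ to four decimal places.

(0.4921, 1.7407)

At (1/2, 3): F = (-11.5000, -12.5000).
Jacobian J = [[-y^2 - 4·y, -2·x·y - 4·x - 2·y + 2], [-2·x·y + 10·x - 3·y^2 - y, -x^2 - 6·x·y - x]].
At the point, J = [[-21.0000, -9.0000], [-28.0000, -9.7500]] (det J = -47.2500).
Solving J·Δ = −F gives Δ = (-0.0079, -1.2593).
Then the next iterate is (x, y)₁ = (0.4921, 1.7407).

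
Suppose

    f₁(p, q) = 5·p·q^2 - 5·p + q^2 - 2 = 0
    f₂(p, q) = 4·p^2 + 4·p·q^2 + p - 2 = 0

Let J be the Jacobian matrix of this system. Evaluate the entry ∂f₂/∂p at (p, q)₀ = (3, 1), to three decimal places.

29.000

∂f₂/∂p = 8·p + 4·q^2 + 1.
At (3, 1) this is 29.000.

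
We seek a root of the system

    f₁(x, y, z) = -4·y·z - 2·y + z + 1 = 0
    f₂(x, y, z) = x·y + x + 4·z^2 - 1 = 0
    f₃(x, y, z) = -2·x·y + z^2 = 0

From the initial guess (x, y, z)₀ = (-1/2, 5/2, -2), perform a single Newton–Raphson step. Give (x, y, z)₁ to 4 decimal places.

At (-1/2, 5/2, -2): F = (14.0000, 13.2500, 6.5000).
Jacobian J = [[0, -4·z - 2, -4·y + 1], [y + 1, x, 8·z], [-2·y, -2·x, 2·z]].
At the point, J = [[0.0000, 6.0000, -9.0000], [3.5000, -0.5000, -16.0000], [-5.0000, 1.0000, -4.0000]] (det J = 555.0000).
Solving J·Δ = −F gives Δ = (0.3649, -0.9279, 0.9369).
Then the next iterate is (x, y, z)₁ = (-0.1351, 1.5721, -1.0631).

(-0.1351, 1.5721, -1.0631)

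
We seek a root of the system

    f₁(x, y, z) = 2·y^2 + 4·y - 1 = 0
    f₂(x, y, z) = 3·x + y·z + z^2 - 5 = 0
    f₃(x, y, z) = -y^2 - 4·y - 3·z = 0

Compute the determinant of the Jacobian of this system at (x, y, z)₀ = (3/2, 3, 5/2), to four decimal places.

J = [[0, 4·y + 4, 0], [3, z, y + 2·z], [0, -2·y - 4, -3]].
At the point, J = [[0.0000, 16.0000, 0.0000], [3.0000, 2.5000, 8.0000], [0.0000, -10.0000, -3.0000]].
det J = 144.0000.

144.0000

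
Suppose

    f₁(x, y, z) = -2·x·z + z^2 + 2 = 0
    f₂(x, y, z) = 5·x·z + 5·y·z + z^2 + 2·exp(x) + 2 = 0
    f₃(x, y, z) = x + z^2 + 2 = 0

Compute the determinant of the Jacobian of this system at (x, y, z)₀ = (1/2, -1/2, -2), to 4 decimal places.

110.0000

J = [[-2·z, 0, -2·x + 2·z], [5·z + 2·exp(x), 5·z, 5·x + 5·y + 2·z], [1, 0, 2·z]].
At the point, J = [[4.0000, 0.0000, -5.0000], [-6.702557, -10.0000, -4.0000], [1.0000, 0.0000, -4.0000]].
det J = 110.0000.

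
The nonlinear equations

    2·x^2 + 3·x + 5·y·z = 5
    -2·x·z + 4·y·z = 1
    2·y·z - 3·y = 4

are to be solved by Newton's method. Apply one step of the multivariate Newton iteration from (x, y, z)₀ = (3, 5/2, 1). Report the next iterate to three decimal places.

(0.907, -0.080, 1.784)

At (3, 5/2, 1): F = (34.500, 3.000, -6.500).
Jacobian J = [[4·x + 3, 5·z, 5·y], [-2·z, 4·z, -2·x + 4·y], [0, 2·z - 3, 2·y]].
At the point, J = [[15.000, 5.000, 12.500], [-2.000, 4.000, 4.000], [0.000, -1.000, 5.000]] (det J = 435.000).
Solving J·Δ = −F gives Δ = (-2.093, -2.580, 0.784).
Then the next iterate is (x, y, z)₁ = (0.907, -0.080, 1.784).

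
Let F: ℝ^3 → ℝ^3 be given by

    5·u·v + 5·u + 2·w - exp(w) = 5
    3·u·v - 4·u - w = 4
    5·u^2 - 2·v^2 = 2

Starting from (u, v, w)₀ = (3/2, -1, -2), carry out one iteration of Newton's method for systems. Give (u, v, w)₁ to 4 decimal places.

At (3/2, -1, -2): F = (-9.135335, -12.5000, 7.2500).
Jacobian J = [[5·v + 5, 5·u, -exp(w) + 2], [3·v - 4, 3·u, -1], [10·u, -4·v, 0]].
At the point, J = [[0.0000, 7.5000, 1.864665], [-7.0000, 4.5000, -1.0000], [15.0000, 4.0000, 0.0000]] (det J = -290.575480).
Solving J·Δ = −F gives Δ = (-0.8431, 1.3491, -0.5272).
Then the next iterate is (u, v, w)₁ = (0.6569, 0.3491, -2.5272).

(0.6569, 0.3491, -2.5272)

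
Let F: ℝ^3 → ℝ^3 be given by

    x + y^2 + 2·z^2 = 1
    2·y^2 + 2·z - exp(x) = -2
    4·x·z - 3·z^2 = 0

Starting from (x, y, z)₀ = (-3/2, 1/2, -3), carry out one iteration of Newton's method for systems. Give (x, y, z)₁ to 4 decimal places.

(-0.8387, 1.0241, -1.5887)

At (-3/2, 1/2, -3): F = (15.7500, -3.723130, -9.0000).
Jacobian J = [[1, 2·y, 4·z], [-exp(x), 4·y, 2], [4·z, 0, 4·x - 6·z]].
At the point, J = [[1.0000, 1.0000, -12.0000], [-0.223130, 2.0000, 2.0000], [-12.0000, 0.0000, 12.0000]] (det J = -285.322438).
Solving J·Δ = −F gives Δ = (0.6613, 0.5241, 1.4113).
Then the next iterate is (x, y, z)₁ = (-0.8387, 1.0241, -1.5887).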